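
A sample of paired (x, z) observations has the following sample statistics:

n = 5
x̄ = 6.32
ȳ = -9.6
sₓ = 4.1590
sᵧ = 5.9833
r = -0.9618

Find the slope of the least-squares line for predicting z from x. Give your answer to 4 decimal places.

-1.3837

b = r · sᵧ/sₓ = -0.9618 · 5.9833/4.159 = -1.383683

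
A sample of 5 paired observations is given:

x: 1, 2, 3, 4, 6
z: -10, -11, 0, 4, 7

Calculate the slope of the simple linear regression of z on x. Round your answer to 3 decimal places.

3.919

n = 5, Σx = 16, Σy = -10, Σxy = 26, Σx² = 66
Sxx = Σx² − (Σx)²/n = 66 − 51.2 = 14.8
Sxy = Σxy − (Σx)(Σy)/n = 26 − (-32) = 58
b = Sxy/Sxx = 58/14.8 = 3.918919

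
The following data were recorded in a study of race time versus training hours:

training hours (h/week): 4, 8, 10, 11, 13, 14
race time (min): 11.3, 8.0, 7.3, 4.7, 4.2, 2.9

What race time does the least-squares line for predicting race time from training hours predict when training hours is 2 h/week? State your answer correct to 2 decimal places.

n = 6, Σx = 60, Σy = 38.4, Σxy = 329.1, Σx² = 666
Sxx = Σx² − (Σx)²/n = 666 − 600 = 66
Sxy = Σxy − (Σx)(Σy)/n = 329.1 − 384 = -54.9
b = Sxy/Sxx = -54.9/66 = -0.831818
a = ȳ − b·x̄ = 6.4 − (-0.831818)·10 = 14.718182
ŷ(2) = a + b·2 = 14.718182 + (-0.831818)·2 = 13.054545

13.05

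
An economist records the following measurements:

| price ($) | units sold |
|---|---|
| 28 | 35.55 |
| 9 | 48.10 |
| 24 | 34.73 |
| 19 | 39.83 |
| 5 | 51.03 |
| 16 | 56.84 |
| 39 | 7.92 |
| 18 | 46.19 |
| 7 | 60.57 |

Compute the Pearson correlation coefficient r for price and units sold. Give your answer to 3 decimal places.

n = 9, Σx = 165, Σy = 380.76, Σxy = 5747.47, Σx² = 3977, Σy² = 18069.8282
Sxx = Σx² − (Σx)²/n = 3977 − 3025 = 952
Sxy = Σxy − (Σx)(Σy)/n = 5747.47 − 6980.6 = -1233.13
Syy = Σy² − (Σy)²/n = 18069.8282 − 16108.6864 = 1961.1418
r = Sxy/√(Sxx·Syy) = -1233.13/√(1867006.9936) = -1233.13/1366.384643 = -0.902476

-0.902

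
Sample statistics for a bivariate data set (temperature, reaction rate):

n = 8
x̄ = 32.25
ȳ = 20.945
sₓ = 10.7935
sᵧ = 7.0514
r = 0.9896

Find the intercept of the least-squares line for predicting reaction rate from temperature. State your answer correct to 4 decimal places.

b = r · sᵧ/sₓ = 0.9896 · 7.0514/10.7935 = 0.646506
a = ȳ − b·x̄ = 20.945 − 0.646506·32.25 = 0.095173

0.0952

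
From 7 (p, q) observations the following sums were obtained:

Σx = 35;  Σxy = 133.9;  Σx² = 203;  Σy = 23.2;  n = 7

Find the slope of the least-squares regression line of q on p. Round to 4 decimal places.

0.6393

Sxx = Σx² − (Σx)²/n = 203 − 175 = 28
Sxy = Σxy − (Σx)(Σy)/n = 133.9 − 116 = 17.9
b = Sxy/Sxx = 17.9/28 = 0.639286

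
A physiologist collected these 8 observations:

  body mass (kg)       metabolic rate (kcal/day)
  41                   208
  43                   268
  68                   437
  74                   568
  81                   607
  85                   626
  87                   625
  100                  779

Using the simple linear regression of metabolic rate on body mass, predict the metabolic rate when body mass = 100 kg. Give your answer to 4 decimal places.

769.5898

n = 8, Σx = 579, Σy = 4118, Σxy = 326452, Σx² = 44985
Sxx = Σx² − (Σx)²/n = 44985 − 41905.125 = 3079.875
Sxy = Σxy − (Σx)(Σy)/n = 326452 − 298040.25 = 28411.75
b = Sxy/Sxx = 28411.75/3079.875 = 9.224969
a = ȳ − b·x̄ = 514.75 − 9.224969·72.375 = -152.907099
ŷ(100) = a + b·100 = -152.907099 + 9.224969·100 = 769.589756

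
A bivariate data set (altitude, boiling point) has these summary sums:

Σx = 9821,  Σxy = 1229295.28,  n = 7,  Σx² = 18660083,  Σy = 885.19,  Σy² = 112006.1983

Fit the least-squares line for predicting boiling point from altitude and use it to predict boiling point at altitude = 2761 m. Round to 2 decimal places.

122.94

Sxx = Σx² − (Σx)²/n = 18660083 − 13778863 = 4881220
Sxy = Σxy − (Σx)(Σy)/n = 1229295.28 − 1241921.57 = -12626.29
b = Sxy/Sxx = -12626.29/4881220 = -0.002587
a = ȳ − b·x̄ = 126.455714 − (-0.002587)·1403 = 130.084865
ŷ(2761) = a + b·2761 = 130.084865 + (-0.002587)·2761 = 122.942965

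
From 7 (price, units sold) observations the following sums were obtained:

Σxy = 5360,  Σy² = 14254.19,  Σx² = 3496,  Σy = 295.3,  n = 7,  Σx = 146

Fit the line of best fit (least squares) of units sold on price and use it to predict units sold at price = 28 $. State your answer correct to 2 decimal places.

29.53

Sxx = Σx² − (Σx)²/n = 3496 − 3045.142857 = 450.857143
Sxy = Σxy − (Σx)(Σy)/n = 5360 − 6159.114286 = -799.114286
b = Sxy/Sxx = -799.114286/450.857143 = -1.772433
a = ȳ − b·x̄ = 42.185714 − (-1.772433)·20.857143 = 79.153612
ŷ(28) = a + b·28 = 79.153612 + (-1.772433)·28 = 29.525475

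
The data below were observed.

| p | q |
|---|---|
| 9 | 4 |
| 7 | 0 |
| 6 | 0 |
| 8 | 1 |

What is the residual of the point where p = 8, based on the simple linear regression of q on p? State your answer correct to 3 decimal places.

-0.900

n = 4, Σx = 30, Σy = 5, Σxy = 44, Σx² = 230
Sxx = Σx² − (Σx)²/n = 230 − 225 = 5
Sxy = Σxy − (Σx)(Σy)/n = 44 − 37.5 = 6.5
b = Sxy/Sxx = 6.5/5 = 1.3
a = ȳ − b·x̄ = 1.25 − 1.3·7.5 = -8.5
ŷ(8) = -8.5 + 1.3·8 = 1.9
residual = y − ŷ = 1 − 1.9 = -0.9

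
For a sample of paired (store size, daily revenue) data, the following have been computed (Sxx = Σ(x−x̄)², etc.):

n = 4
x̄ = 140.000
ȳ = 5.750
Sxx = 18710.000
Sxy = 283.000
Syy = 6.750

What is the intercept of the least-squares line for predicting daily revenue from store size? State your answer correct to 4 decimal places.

b = Sxy/Sxx = 283/18710 = 0.015126
a = ȳ − b·x̄ = 5.75 − 0.015126·140 = 3.632416

3.6324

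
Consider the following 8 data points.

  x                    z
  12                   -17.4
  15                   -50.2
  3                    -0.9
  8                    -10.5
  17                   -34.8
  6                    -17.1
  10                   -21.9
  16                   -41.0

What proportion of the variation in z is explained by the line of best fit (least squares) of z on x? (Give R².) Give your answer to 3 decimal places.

n = 8, Σx = 87, Σy = -193.8, Σxy = -2617.7, Σx² = 1123, Σy² = 6597.92
Sxx = Σx² − (Σx)²/n = 1123 − 946.125 = 176.875
Sxy = Σxy − (Σx)(Σy)/n = -2617.7 − (-2107.575) = -510.125
Syy = Σy² − (Σy)²/n = 6597.92 − 4694.805 = 1903.115
R² = Sxy²/(Sxx·Syy) = (-510.125)²/(176.875·1903.115) = 0.773075

0.773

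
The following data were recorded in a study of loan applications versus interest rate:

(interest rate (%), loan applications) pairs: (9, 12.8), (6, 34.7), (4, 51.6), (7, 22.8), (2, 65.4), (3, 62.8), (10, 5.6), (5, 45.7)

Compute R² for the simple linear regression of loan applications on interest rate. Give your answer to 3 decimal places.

0.986

n = 8, Σx = 46, Σy = 301.4, Σxy = 1293.1, Σx² = 320, Σy² = 14891.18
Sxx = Σx² − (Σx)²/n = 320 − 264.5 = 55.5
Sxy = Σxy − (Σx)(Σy)/n = 1293.1 − 1733.05 = -439.95
Syy = Σy² − (Σy)²/n = 14891.18 − 11355.245 = 3535.935
R² = Sxy²/(Sxx·Syy) = (-439.95)²/(55.5·3535.935) = 0.986301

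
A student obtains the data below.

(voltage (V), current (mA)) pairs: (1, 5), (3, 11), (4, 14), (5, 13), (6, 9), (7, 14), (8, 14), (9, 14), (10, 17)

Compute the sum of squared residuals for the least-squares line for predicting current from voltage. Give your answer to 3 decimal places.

n = 9, Σx = 53, Σy = 111, Σxy = 719, Σx² = 381, Σy² = 1469
Sxx = Σx² − (Σx)²/n = 381 − 312.111111 = 68.888889
Sxy = Σxy − (Σx)(Σy)/n = 719 − 653.666667 = 65.333333
Syy = Σy² − (Σy)²/n = 1469 − 1369 = 100
b = Sxy/Sxx = 65.333333/68.888889 = 0.948387
SSE = Syy − b·Sxy = 100 − 0.948387·65.333333 = 38.038710

38.039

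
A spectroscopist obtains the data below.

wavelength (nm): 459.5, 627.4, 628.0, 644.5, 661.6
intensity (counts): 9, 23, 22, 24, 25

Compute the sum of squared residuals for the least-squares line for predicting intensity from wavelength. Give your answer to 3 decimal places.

0.618

n = 5, Σx = 3021, Σy = 103, Σxy = 64389.7, Σx² = 1852249.82, Σy² = 2295
Sxx = Σx² − (Σx)²/n = 1852249.82 − 1825288.2 = 26961.62
Sxy = Σxy − (Σx)(Σy)/n = 64389.7 − 62232.6 = 2157.1
Syy = Σy² − (Σy)²/n = 2295 − 2121.8 = 173.2
b = Sxy/Sxx = 2157.1/26961.62 = 0.080006
SSE = Syy − b·Sxy = 173.2 − 0.080006·2157.1 = 0.618367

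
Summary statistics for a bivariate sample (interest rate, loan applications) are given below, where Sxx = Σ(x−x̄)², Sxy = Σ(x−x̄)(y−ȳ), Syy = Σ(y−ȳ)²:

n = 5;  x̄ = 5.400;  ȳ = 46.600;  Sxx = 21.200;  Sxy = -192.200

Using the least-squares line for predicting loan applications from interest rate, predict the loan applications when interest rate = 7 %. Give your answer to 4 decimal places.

b = Sxy/Sxx = -192.2/21.2 = -9.066038
a = ȳ − b·x̄ = 46.6 − (-9.066038)·5.4 = 95.556604
ŷ(7) = a + b·7 = 95.556604 + (-9.066038)·7 = 32.094340

32.0943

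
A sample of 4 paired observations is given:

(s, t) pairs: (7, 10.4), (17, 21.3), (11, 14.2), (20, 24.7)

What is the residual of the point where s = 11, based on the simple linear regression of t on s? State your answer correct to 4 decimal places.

-0.3895

n = 4, Σx = 55, Σy = 70.6, Σxy = 1085.1, Σx² = 859
Sxx = Σx² − (Σx)²/n = 859 − 756.25 = 102.75
Sxy = Σxy − (Σx)(Σy)/n = 1085.1 − 970.75 = 114.35
b = Sxy/Sxx = 114.35/102.75 = 1.112895
a = ȳ − b·x̄ = 17.65 − 1.112895·13.75 = 2.347689
ŷ(11) = 2.347689 + 1.112895·11 = 14.589538
residual = y − ŷ = 14.2 − 14.589538 = -0.389538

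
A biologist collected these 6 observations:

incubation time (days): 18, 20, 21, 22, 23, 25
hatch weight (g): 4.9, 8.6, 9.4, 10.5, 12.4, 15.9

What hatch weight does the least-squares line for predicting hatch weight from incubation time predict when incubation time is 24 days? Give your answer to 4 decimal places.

14.0757

n = 6, Σx = 129, Σy = 61.7, Σxy = 1371.3, Σx² = 2803
Sxx = Σx² − (Σx)²/n = 2803 − 2773.5 = 29.5
Sxy = Σxy − (Σx)(Σy)/n = 1371.3 − 1326.55 = 44.75
b = Sxy/Sxx = 44.75/29.5 = 1.516949
a = ȳ − b·x̄ = 10.283333 − 1.516949·21.5 = -22.331073
ŷ(24) = a + b·24 = -22.331073 + 1.516949·24 = 14.075706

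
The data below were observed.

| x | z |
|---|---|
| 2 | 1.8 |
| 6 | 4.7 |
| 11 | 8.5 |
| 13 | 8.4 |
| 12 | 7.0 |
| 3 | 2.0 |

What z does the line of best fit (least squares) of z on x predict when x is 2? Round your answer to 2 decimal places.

n = 6, Σx = 47, Σy = 32.4, Σxy = 324.5, Σx² = 483
Sxx = Σx² − (Σx)²/n = 483 − 368.166667 = 114.833333
Sxy = Σxy − (Σx)(Σy)/n = 324.5 − 253.8 = 70.7
b = Sxy/Sxx = 70.7/114.833333 = 0.615675
a = ȳ − b·x̄ = 5.4 − 0.615675·7.833333 = 0.577213
ŷ(2) = a + b·2 = 0.577213 + 0.615675·2 = 1.808563

1.81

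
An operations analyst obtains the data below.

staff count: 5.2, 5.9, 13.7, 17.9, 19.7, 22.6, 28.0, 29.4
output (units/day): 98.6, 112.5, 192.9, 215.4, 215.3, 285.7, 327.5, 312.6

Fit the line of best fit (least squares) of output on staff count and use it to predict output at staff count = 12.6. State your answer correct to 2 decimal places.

171.88

n = 8, Σx = 142.4, Σy = 1760.5, Σxy = 36733.53, Σx² = 3117.16
Sxx = Σx² − (Σx)²/n = 3117.16 − 2534.72 = 582.44
Sxy = Σxy − (Σx)(Σy)/n = 36733.53 − 31336.9 = 5396.63
b = Sxy/Sxx = 5396.63/582.44 = 9.265555
a = ȳ − b·x̄ = 220.0625 − 9.265555·17.8 = 55.135617
ŷ(12.6) = a + b·12.6 = 55.135617 + 9.265555·12.6 = 171.881613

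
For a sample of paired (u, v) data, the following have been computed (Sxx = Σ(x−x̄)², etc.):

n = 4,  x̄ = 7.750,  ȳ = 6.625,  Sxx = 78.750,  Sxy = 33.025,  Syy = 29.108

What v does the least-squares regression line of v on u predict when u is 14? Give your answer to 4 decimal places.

b = Sxy/Sxx = 33.025/78.75 = 0.419365
a = ȳ − b·x̄ = 6.625 − 0.419365·7.75 = 3.374921
ŷ(14) = a + b·14 = 3.374921 + 0.419365·14 = 9.246032

9.2460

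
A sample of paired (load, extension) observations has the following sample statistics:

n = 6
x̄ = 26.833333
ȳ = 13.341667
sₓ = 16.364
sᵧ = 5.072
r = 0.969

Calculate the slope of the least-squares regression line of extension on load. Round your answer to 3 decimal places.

0.300

b = r · sᵧ/sₓ = 0.969 · 5.072/16.364 = 0.300340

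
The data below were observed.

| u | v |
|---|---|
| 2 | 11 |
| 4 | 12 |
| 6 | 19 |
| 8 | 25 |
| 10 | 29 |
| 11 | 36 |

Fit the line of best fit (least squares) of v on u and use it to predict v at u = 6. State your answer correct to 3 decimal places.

n = 6, Σx = 41, Σy = 132, Σxy = 1070, Σx² = 341
Sxx = Σx² − (Σx)²/n = 341 − 280.166667 = 60.833333
Sxy = Σxy − (Σx)(Σy)/n = 1070 − 902 = 168
b = Sxy/Sxx = 168/60.833333 = 2.761644
a = ȳ − b·x̄ = 22 − 2.761644·6.833333 = 3.128767
ŷ(6) = a + b·6 = 3.128767 + 2.761644·6 = 19.698630

19.699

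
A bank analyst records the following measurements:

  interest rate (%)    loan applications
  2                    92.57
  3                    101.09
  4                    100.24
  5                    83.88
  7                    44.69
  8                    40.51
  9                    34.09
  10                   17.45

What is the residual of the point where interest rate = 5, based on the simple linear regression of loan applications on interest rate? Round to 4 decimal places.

8.5628

n = 8, Σx = 48, Σy = 514.52, Σxy = 2426.99, Σx² = 348
Sxx = Σx² − (Σx)²/n = 348 − 288 = 60
Sxy = Σxy − (Σx)(Σy)/n = 2426.99 − 3087.12 = -660.13
b = Sxy/Sxx = -660.13/60 = -11.002167
a = ȳ − b·x̄ = 64.315 − (-11.002167)·6 = 130.328
ŷ(5) = 130.328 + (-11.002167)·5 = 75.317167
residual = y − ŷ = 83.88 − 75.317167 = 8.562833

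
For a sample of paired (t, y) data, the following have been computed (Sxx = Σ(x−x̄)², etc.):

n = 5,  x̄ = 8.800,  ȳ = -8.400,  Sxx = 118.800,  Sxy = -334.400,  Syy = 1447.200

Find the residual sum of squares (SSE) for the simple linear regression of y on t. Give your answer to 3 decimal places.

505.926

b = Sxy/Sxx = -334.4/118.8 = -2.814815
SSE = Syy − b·Sxy = 1447.2 − (-2.814815)·(-334.4) = 505.925926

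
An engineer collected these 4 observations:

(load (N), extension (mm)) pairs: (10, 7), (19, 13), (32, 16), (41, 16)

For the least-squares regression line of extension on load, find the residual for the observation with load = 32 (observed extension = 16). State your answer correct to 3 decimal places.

n = 4, Σx = 102, Σy = 52, Σxy = 1485, Σx² = 3166
Sxx = Σx² − (Σx)²/n = 3166 − 2601 = 565
Sxy = Σxy − (Σx)(Σy)/n = 1485 − 1326 = 159
b = Sxy/Sxx = 159/565 = 0.281416
a = ȳ − b·x̄ = 13 − 0.281416·25.5 = 5.823894
ŷ(32) = 5.823894 + 0.281416·32 = 14.829204
residual = y − ŷ = 16 − 14.829204 = 1.170796

1.171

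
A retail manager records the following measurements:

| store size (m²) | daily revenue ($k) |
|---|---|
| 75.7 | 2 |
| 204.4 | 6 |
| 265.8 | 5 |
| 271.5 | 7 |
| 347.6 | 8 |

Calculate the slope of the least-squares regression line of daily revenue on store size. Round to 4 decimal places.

0.0209

n = 5, Σx = 1165, Σy = 28, Σxy = 7388.1, Σx² = 312697.5
Sxx = Σx² − (Σx)²/n = 312697.5 − 271445 = 41252.5
Sxy = Σxy − (Σx)(Σy)/n = 7388.1 − 6524 = 864.1
b = Sxy/Sxx = 864.1/41252.5 = 0.020947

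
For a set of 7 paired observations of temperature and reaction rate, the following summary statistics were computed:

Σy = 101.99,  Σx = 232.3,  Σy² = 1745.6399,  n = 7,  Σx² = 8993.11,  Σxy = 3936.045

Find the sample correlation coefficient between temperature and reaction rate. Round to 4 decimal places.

0.9550

Sxx = Σx² − (Σx)²/n = 8993.11 − 7709.041429 = 1284.068571
Sxy = Σxy − (Σx)(Σy)/n = 3936.045 − 3384.611 = 551.434
Syy = Σy² − (Σy)²/n = 1745.6399 − 1485.9943 = 259.6456
r = Sxy/√(Sxx·Syy) = 551.434/√(333402.754670) = 551.434/577.410387 = 0.955012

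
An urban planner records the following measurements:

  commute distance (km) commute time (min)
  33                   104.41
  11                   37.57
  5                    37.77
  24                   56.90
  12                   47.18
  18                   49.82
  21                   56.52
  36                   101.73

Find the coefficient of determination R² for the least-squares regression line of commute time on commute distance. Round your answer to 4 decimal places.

0.8761

n = 8, Σx = 160, Σy = 491.9, Σxy = 11725.37, Σx² = 4016, Σy² = 35228.624
Sxx = Σx² − (Σx)²/n = 4016 − 3200 = 816
Sxy = Σxy − (Σx)(Σy)/n = 11725.37 − 9838 = 1887.37
Syy = Σy² − (Σy)²/n = 35228.624 − 30245.70125 = 4982.92275
R² = Sxy²/(Sxx·Syy) = (1887.37)²/(816·4982.92275) = 0.876072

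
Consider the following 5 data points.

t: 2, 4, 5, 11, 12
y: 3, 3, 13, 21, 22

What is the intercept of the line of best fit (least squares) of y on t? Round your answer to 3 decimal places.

-1.096

n = 5, Σx = 34, Σy = 62, Σxy = 578, Σx² = 310
Sxx = Σx² − (Σx)²/n = 310 − 231.2 = 78.8
Sxy = Σxy − (Σx)(Σy)/n = 578 − 421.6 = 156.4
b = Sxy/Sxx = 156.4/78.8 = 1.984772
a = ȳ − b·x̄ = 12.4 − 1.984772·6.8 = -1.096447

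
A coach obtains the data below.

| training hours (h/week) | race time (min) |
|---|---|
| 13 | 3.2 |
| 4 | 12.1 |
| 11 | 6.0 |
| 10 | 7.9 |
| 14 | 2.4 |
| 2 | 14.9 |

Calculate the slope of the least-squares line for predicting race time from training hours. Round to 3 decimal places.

n = 6, Σx = 54, Σy = 46.5, Σxy = 298.4, Σx² = 606
Sxx = Σx² − (Σx)²/n = 606 − 486 = 120
Sxy = Σxy − (Σx)(Σy)/n = 298.4 − 418.5 = -120.1
b = Sxy/Sxx = -120.1/120 = -1.000833

-1.001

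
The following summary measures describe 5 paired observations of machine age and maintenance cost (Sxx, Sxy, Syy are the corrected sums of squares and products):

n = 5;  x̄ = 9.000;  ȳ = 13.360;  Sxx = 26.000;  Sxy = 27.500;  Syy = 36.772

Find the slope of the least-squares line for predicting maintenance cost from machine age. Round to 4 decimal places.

1.0577

b = Sxy/Sxx = 27.5/26 = 1.057692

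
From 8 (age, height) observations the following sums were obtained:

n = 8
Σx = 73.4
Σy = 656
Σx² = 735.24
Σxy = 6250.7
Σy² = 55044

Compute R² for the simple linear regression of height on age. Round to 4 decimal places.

0.6951

Sxx = Σx² − (Σx)²/n = 735.24 − 673.445 = 61.795
Sxy = Σxy − (Σx)(Σy)/n = 6250.7 − 6018.8 = 231.9
Syy = Σy² − (Σy)²/n = 55044 − 53792 = 1252
R² = Sxy²/(Sxx·Syy) = (231.9)²/(61.795·1252) = 0.695094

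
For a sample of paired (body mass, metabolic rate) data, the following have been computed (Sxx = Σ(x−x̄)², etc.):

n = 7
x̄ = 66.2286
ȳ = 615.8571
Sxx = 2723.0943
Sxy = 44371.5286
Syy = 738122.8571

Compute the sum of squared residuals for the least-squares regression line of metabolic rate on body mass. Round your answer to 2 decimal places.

b = Sxy/Sxx = 44371.5286/2723.0943 = 16.294525
SSE = Syy − b·Sxy = 738122.8571 − 16.294525·44371.5286 = 15109.867685

15109.87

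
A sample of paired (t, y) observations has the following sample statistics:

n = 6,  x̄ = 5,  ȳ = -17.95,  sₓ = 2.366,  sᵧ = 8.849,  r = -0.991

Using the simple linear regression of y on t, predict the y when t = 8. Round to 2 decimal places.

-29.07

b = r · sᵧ/sₓ = -0.991 · 8.849/2.366 = -3.706407
a = ȳ − b·x̄ = -17.95 − (-3.706407)·5 = 0.582035
ŷ(8) = a + b·8 = 0.582035 + (-3.706407)·8 = -29.069221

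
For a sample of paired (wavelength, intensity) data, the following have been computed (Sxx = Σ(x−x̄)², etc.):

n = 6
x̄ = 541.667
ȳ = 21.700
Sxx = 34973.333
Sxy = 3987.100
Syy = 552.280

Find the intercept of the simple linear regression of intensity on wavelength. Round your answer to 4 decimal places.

-40.0522

b = Sxy/Sxx = 3987.1/34973.333 = 0.114004
a = ȳ − b·x̄ = 21.7 − 0.114004·541.667 = -40.052207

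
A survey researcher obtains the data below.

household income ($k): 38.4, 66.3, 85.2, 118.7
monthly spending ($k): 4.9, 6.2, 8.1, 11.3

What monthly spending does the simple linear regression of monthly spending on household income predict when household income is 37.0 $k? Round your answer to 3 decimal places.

n = 4, Σx = 308.6, Σy = 30.5, Σxy = 2630.65, Σx² = 27218.98
Sxx = Σx² − (Σx)²/n = 27218.98 − 23808.49 = 3410.49
Sxy = Σxy − (Σx)(Σy)/n = 2630.65 − 2353.075 = 277.575
b = Sxy/Sxx = 277.575/3410.49 = 0.081389
a = ȳ − b·x̄ = 7.625 − 0.081389·77.15 = 1.345870
ŷ(37.0) = a + b·37.0 = 1.345870 + 0.081389·37 = 4.357248

4.357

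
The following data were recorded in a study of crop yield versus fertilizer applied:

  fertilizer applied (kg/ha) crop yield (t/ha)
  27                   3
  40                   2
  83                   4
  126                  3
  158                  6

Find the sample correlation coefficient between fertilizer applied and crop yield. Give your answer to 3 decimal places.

n = 5, Σx = 434, Σy = 18, Σxy = 1819, Σx² = 50058, Σy² = 74
Sxx = Σx² − (Σx)²/n = 50058 − 37671.2 = 12386.8
Sxy = Σxy − (Σx)(Σy)/n = 1819 − 1562.4 = 256.6
Syy = Σy² − (Σy)²/n = 74 − 64.8 = 9.2
r = Sxy/√(Sxx·Syy) = 256.6/√(113958.56) = 256.6/337.577487 = 0.760122

0.760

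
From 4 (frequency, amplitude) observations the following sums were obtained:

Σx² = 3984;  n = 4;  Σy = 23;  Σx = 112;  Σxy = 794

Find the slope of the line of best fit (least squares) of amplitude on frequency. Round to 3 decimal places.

Sxx = Σx² − (Σx)²/n = 3984 − 3136 = 848
Sxy = Σxy − (Σx)(Σy)/n = 794 − 644 = 150
b = Sxy/Sxx = 150/848 = 0.176887

0.177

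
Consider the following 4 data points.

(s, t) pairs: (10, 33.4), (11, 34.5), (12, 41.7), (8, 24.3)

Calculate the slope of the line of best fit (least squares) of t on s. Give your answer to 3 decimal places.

4.094

n = 4, Σx = 41, Σy = 133.9, Σxy = 1408.3, Σx² = 429
Sxx = Σx² − (Σx)²/n = 429 − 420.25 = 8.75
Sxy = Σxy − (Σx)(Σy)/n = 1408.3 − 1372.475 = 35.825
b = Sxy/Sxx = 35.825/8.75 = 4.094286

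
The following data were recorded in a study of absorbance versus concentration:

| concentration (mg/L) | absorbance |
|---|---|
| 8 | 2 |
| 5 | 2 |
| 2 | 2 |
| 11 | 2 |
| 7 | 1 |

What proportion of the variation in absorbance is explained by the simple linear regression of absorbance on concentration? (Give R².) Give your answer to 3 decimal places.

n = 5, Σx = 33, Σy = 9, Σxy = 59, Σx² = 263, Σy² = 17
Sxx = Σx² − (Σx)²/n = 263 − 217.8 = 45.2
Sxy = Σxy − (Σx)(Σy)/n = 59 − 59.4 = -0.4
Syy = Σy² − (Σy)²/n = 17 − 16.2 = 0.8
R² = Sxy²/(Sxx·Syy) = (-0.4)²/(45.2·0.8) = 0.004425

0.004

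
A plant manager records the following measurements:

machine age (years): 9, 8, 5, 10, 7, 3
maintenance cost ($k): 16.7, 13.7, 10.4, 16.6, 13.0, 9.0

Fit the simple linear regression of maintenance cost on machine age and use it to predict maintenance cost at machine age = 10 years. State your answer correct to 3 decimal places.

n = 6, Σx = 42, Σy = 79.4, Σxy = 595.9, Σx² = 328
Sxx = Σx² − (Σx)²/n = 328 − 294 = 34
Sxy = Σxy − (Σx)(Σy)/n = 595.9 − 555.8 = 40.1
b = Sxy/Sxx = 40.1/34 = 1.179412
a = ȳ − b·x̄ = 13.233333 − 1.179412·7 = 4.977451
ŷ(10) = a + b·10 = 4.977451 + 1.179412·10 = 16.771569

16.772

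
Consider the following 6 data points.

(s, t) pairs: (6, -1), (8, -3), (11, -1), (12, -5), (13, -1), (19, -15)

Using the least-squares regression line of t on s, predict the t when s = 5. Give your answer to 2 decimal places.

n = 6, Σx = 69, Σy = -26, Σxy = -399, Σx² = 895
Sxx = Σx² − (Σx)²/n = 895 − 793.5 = 101.5
Sxy = Σxy − (Σx)(Σy)/n = -399 − (-299) = -100
b = Sxy/Sxx = -100/101.5 = -0.985222
a = ȳ − b·x̄ = -4.333333 − (-0.985222)·11.5 = 6.996716
ŷ(5) = a + b·5 = 6.996716 + (-0.985222)·5 = 2.070608

2.07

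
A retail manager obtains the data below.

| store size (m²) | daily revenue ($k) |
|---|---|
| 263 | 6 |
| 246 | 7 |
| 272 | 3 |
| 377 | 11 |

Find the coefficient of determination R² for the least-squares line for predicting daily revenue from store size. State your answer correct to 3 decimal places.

n = 4, Σx = 1158, Σy = 27, Σxy = 8263, Σx² = 345798, Σy² = 215
Sxx = Σx² − (Σx)²/n = 345798 − 335241 = 10557
Sxy = Σxy − (Σx)(Σy)/n = 8263 − 7816.5 = 446.5
Syy = Σy² − (Σy)²/n = 215 − 182.25 = 32.75
R² = Sxy²/(Sxx·Syy) = (446.5)²/(10557·32.75) = 0.576622

0.577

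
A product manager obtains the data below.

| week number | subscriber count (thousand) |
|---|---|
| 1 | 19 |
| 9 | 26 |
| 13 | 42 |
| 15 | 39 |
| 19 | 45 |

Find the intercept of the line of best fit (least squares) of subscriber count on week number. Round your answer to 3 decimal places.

n = 5, Σx = 57, Σy = 171, Σxy = 2239, Σx² = 837
Sxx = Σx² − (Σx)²/n = 837 − 649.8 = 187.2
Sxy = Σxy − (Σx)(Σy)/n = 2239 − 1949.4 = 289.6
b = Sxy/Sxx = 289.6/187.2 = 1.547009
a = ȳ − b·x̄ = 34.2 − 1.547009·11.4 = 16.564103

16.564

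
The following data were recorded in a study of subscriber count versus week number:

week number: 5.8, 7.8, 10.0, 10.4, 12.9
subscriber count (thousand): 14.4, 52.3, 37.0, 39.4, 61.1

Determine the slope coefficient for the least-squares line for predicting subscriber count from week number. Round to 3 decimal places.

4.944

n = 5, Σx = 46.9, Σy = 204.2, Σxy = 2059.41, Σx² = 469.05
Sxx = Σx² − (Σx)²/n = 469.05 − 439.922 = 29.128
Sxy = Σxy − (Σx)(Σy)/n = 2059.41 − 1915.396 = 144.014
b = Sxy/Sxx = 144.014/29.128 = 4.944177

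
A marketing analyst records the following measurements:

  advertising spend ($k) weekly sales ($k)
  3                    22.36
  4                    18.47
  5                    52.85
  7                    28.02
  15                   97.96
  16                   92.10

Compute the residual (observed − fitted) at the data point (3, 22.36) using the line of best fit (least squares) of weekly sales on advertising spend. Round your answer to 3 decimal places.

1.301

n = 6, Σx = 50, Σy = 311.76, Σxy = 3544.35, Σx² = 580
Sxx = Σx² − (Σx)²/n = 580 − 416.666667 = 163.333333
Sxy = Σxy − (Σx)(Σy)/n = 3544.35 − 2598 = 946.35
b = Sxy/Sxx = 946.35/163.333333 = 5.793980
a = ȳ − b·x̄ = 51.96 − 5.793980·8.333333 = 3.676837
ŷ(3) = 3.676837 + 5.793980·3 = 21.058776
residual = y − ŷ = 22.36 − 21.058776 = 1.301224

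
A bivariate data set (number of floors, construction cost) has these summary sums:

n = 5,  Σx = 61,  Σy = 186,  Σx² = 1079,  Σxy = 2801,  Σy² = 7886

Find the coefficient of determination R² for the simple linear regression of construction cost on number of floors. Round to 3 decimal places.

0.874

Sxx = Σx² − (Σx)²/n = 1079 − 744.2 = 334.8
Sxy = Σxy − (Σx)(Σy)/n = 2801 − 2269.2 = 531.8
Syy = Σy² − (Σy)²/n = 7886 − 6919.2 = 966.8
R² = Sxy²/(Sxx·Syy) = (531.8)²/(334.8·966.8) = 0.873725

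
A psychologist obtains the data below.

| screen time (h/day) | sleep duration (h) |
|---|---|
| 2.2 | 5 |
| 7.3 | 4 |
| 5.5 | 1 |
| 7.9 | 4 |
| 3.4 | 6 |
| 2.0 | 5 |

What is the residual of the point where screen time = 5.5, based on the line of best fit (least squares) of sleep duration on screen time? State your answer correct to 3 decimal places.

n = 6, Σx = 28.3, Σy = 25, Σxy = 107.7, Σx² = 166.35
Sxx = Σx² − (Σx)²/n = 166.35 − 133.481667 = 32.868333
Sxy = Σxy − (Σx)(Σy)/n = 107.7 − 117.916667 = -10.216667
b = Sxy/Sxx = -10.216667/32.868333 = -0.310836
a = ȳ − b·x̄ = 4.166667 − (-0.310836)·4.716667 = 5.632777
ŷ(5.5) = 5.632777 + (-0.310836)·5.5 = 3.923178
residual = y − ŷ = 1 − 3.923178 = -2.923178

-2.923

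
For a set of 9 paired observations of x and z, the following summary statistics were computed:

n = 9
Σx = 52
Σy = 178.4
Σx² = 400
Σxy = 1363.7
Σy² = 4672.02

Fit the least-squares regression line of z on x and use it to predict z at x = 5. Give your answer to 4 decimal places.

17.2211

Sxx = Σx² − (Σx)²/n = 400 − 300.444444 = 99.555556
Sxy = Σxy − (Σx)(Σy)/n = 1363.7 − 1030.755556 = 332.944444
b = Sxy/Sxx = 332.944444/99.555556 = 3.344308
a = ȳ − b·x̄ = 19.822222 − 3.344308·5.777778 = 0.499554
ŷ(5) = a + b·5 = 0.499554 + 3.344308·5 = 17.221094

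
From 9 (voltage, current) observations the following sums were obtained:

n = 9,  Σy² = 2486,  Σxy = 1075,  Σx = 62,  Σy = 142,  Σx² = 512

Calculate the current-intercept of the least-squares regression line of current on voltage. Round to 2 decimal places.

Sxx = Σx² − (Σx)²/n = 512 − 427.111111 = 84.888889
Sxy = Σxy − (Σx)(Σy)/n = 1075 − 978.222222 = 96.777778
b = Sxy/Sxx = 96.777778/84.888889 = 1.140052
a = ȳ − b·x̄ = 15.777778 − 1.140052·6.888889 = 7.924084

7.92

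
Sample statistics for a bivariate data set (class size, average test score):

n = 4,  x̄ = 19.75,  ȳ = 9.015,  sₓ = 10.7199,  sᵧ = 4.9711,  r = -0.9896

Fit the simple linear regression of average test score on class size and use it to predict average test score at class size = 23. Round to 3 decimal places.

7.524

b = r · sᵧ/sₓ = -0.9896 · 4.9711/10.7199 = -0.458904
a = ȳ − b·x̄ = 9.015 − (-0.458904)·19.75 = 18.078346
ŷ(23) = a + b·23 = 18.078346 + (-0.458904)·23 = 7.523563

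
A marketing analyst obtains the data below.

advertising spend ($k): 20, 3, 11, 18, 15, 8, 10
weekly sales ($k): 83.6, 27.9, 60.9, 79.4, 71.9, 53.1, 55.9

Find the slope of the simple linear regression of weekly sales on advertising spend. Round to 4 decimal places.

3.1438

n = 7, Σx = 85, Σy = 432.7, Σxy = 5917.1, Σx² = 1243
Sxx = Σx² − (Σx)²/n = 1243 − 1032.142857 = 210.857143
Sxy = Σxy − (Σx)(Σy)/n = 5917.1 − 5254.214286 = 662.885714
b = Sxy/Sxx = 662.885714/210.857143 = 3.143767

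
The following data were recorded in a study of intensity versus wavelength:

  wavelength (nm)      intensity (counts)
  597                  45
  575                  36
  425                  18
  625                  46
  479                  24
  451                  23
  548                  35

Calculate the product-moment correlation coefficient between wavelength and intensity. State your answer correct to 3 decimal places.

n = 7, Σx = 3700, Σy = 227, Σxy = 125014, Σx² = 1991430, Σy² = 8091
Sxx = Σx² − (Σx)²/n = 1991430 − 1955714.285714 = 35715.714286
Sxy = Σxy − (Σx)(Σy)/n = 125014 − 119985.714286 = 5028.285714
Syy = Σy² − (Σy)²/n = 8091 − 7361.285714 = 729.714286
r = Sxy/√(Sxx·Syy) = 5028.285714/√(26062266.938776) = 5028.285714/5105.121638 = 0.984949

0.985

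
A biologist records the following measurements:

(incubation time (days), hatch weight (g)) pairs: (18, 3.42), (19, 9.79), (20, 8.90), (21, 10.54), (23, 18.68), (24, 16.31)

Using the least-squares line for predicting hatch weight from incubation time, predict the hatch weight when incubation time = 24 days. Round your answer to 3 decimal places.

n = 6, Σx = 125, Σy = 67.64, Σxy = 1467.99, Σx² = 2631
Sxx = Σx² − (Σx)²/n = 2631 − 2604.166667 = 26.833333
Sxy = Σxy − (Σx)(Σy)/n = 1467.99 − 1409.166667 = 58.823333
b = Sxy/Sxx = 58.823333/26.833333 = 2.192174
a = ȳ − b·x̄ = 11.273333 − 2.192174·20.833333 = -34.396957
ŷ(24) = a + b·24 = -34.396957 + 2.192174·24 = 18.215217

18.215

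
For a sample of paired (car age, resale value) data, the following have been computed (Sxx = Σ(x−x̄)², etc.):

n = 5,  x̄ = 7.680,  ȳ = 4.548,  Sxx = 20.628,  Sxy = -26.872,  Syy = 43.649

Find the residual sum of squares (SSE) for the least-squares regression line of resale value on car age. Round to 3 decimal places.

8.643

b = Sxy/Sxx = -26.872/20.628 = -1.302695
SSE = Syy − b·Sxy = 43.649 − (-1.302695)·(-26.872) = 8.642970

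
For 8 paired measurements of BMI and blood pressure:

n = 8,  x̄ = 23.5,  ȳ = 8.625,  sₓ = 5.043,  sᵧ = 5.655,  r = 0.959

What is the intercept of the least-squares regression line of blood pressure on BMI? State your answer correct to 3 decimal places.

-16.646

b = r · sᵧ/sₓ = 0.959 · 5.655/5.043 = 1.075381
a = ȳ − b·x̄ = 8.625 − 1.075381·23.5 = -16.646447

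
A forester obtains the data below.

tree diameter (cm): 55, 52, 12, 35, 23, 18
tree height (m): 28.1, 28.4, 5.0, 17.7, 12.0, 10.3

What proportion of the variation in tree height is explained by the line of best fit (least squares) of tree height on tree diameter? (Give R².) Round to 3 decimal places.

n = 6, Σx = 195, Σy = 101.5, Σxy = 4163.2, Σx² = 7951, Σy² = 2184.55
Sxx = Σx² − (Σx)²/n = 7951 − 6337.5 = 1613.5
Sxy = Σxy − (Σx)(Σy)/n = 4163.2 − 3298.75 = 864.45
Syy = Σy² − (Σy)²/n = 2184.55 − 1717.041667 = 467.508333
R² = Sxy²/(Sxx·Syy) = (864.45)²/(1613.5·467.508333) = 0.990653

0.991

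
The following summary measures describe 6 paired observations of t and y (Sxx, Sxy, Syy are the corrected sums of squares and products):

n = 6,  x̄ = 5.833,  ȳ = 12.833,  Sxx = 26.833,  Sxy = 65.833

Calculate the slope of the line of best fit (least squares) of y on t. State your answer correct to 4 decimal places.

2.4534

b = Sxy/Sxx = 65.833/26.833 = 2.453434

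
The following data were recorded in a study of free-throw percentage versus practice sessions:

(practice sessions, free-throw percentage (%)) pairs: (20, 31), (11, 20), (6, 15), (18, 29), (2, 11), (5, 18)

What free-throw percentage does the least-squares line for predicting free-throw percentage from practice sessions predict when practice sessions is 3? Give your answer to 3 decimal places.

n = 6, Σx = 62, Σy = 124, Σxy = 1564, Σx² = 910
Sxx = Σx² − (Σx)²/n = 910 − 640.666667 = 269.333333
Sxy = Σxy − (Σx)(Σy)/n = 1564 − 1281.333333 = 282.666667
b = Sxy/Sxx = 282.666667/269.333333 = 1.049505
a = ȳ − b·x̄ = 20.666667 − 1.049505·10.333333 = 9.821782
ŷ(3) = a + b·3 = 9.821782 + 1.049505·3 = 12.970297

12.970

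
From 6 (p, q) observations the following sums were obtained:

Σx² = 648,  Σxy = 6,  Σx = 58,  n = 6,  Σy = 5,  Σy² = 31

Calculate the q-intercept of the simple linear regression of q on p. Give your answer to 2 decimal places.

Sxx = Σx² − (Σx)²/n = 648 − 560.666667 = 87.333333
Sxy = Σxy − (Σx)(Σy)/n = 6 − 48.333333 = -42.333333
b = Sxy/Sxx = -42.333333/87.333333 = -0.484733
a = ȳ − b·x̄ = 0.833333 − (-0.484733)·9.666667 = 5.519084

5.52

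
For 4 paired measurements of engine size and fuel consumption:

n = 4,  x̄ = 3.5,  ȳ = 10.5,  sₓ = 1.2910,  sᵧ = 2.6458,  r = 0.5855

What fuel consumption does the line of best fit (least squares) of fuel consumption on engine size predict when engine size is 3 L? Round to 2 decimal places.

b = r · sᵧ/sₓ = 0.5855 · 2.6458/1.291 = 1.199935
a = ȳ − b·x̄ = 10.5 − 1.199935·3.5 = 6.300228
ŷ(3) = a + b·3 = 6.300228 + 1.199935·3 = 9.900033

9.90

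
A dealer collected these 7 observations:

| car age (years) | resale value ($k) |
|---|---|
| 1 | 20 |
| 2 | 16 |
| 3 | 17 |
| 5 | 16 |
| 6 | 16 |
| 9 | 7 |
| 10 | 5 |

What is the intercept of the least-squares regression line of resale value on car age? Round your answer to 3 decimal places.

21.613

n = 7, Σx = 36, Σy = 97, Σxy = 392, Σx² = 256
Sxx = Σx² − (Σx)²/n = 256 − 185.142857 = 70.857143
Sxy = Σxy − (Σx)(Σy)/n = 392 − 498.857143 = -106.857143
b = Sxy/Sxx = -106.857143/70.857143 = -1.508065
a = ȳ − b·x̄ = 13.857143 − (-1.508065)·5.142857 = 21.612903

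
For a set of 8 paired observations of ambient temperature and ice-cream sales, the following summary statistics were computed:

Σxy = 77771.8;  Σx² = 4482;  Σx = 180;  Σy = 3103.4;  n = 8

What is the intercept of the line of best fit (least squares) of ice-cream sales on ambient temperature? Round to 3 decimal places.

Sxx = Σx² − (Σx)²/n = 4482 − 4050 = 432
Sxy = Σxy − (Σx)(Σy)/n = 77771.8 − 69826.5 = 7945.3
b = Sxy/Sxx = 7945.3/432 = 18.391898
a = ȳ − b·x̄ = 387.925 − 18.391898·22.5 = -25.892708

-25.893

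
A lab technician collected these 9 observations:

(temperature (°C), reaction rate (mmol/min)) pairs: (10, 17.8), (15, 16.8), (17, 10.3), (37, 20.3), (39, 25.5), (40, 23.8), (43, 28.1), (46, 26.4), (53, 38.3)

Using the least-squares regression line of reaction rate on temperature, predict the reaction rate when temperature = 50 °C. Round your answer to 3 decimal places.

n = 9, Σx = 300, Σy = 207.3, Σxy = 7755.3, Σx² = 11878
Sxx = Σx² − (Σx)²/n = 11878 − 10000 = 1878
Sxy = Σxy − (Σx)(Σy)/n = 7755.3 − 6910 = 845.3
b = Sxy/Sxx = 845.3/1878 = 0.450106
a = ȳ − b·x̄ = 23.033333 − 0.450106·33.333333 = 8.029783
ŷ(50) = a + b·50 = 8.029783 + 0.450106·50 = 30.535108

30.535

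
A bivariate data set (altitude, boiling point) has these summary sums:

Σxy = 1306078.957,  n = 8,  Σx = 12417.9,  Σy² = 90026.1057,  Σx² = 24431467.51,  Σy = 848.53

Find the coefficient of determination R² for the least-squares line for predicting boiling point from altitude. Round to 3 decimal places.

0.920

Sxx = Σx² − (Σx)²/n = 24431467.51 − 19275530.05125 = 5155937.45875
Sxy = Σxy − (Σx)(Σy)/n = 1306078.957 − 1317120.085875 = -11041.128875
Syy = Σy² − (Σy)²/n = 90026.1057 − 90000.395113 = 25.710587
R² = Sxy²/(Sxx·Syy) = (-11041.128875)²/(5155937.45875·25.710587) = 0.919618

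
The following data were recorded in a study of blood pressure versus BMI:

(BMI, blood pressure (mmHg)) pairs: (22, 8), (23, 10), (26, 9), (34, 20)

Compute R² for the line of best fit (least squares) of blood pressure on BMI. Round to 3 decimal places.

n = 4, Σx = 105, Σy = 47, Σxy = 1320, Σx² = 2845, Σy² = 645
Sxx = Σx² − (Σx)²/n = 2845 − 2756.25 = 88.75
Sxy = Σxy − (Σx)(Σy)/n = 1320 − 1233.75 = 86.25
Syy = Σy² − (Σy)²/n = 645 − 552.25 = 92.75
R² = Sxy²/(Sxx·Syy) = (86.25)²/(88.75·92.75) = 0.903724

0.904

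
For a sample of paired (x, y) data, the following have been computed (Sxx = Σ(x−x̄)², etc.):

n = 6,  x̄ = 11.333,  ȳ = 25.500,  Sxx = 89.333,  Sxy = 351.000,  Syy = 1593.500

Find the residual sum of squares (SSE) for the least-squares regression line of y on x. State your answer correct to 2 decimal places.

214.38

b = Sxy/Sxx = 351/89.333 = 3.929119
SSE = Syy − b·Sxy = 1593.5 − 3.929119·351 = 214.379182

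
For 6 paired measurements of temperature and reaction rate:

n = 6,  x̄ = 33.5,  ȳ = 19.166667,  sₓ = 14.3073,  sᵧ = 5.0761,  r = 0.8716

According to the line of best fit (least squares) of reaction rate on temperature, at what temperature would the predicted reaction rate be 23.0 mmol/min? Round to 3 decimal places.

45.896

b = r · sᵧ/sₓ = 0.8716 · 5.0761/14.3073 = 0.309236
a = ȳ − b·x̄ = 19.166667 − 0.309236·33.5 = 8.807269
Set a + b·x = 23.0: x = (23.0 − 8.807269) / 0.309236 = 45.896151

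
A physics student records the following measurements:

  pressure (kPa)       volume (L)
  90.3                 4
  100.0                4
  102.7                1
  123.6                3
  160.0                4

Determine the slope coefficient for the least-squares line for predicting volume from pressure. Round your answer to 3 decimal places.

n = 5, Σx = 576.6, Σy = 16, Σxy = 1874.7, Σx² = 69578.34
Sxx = Σx² − (Σx)²/n = 69578.34 − 66493.512 = 3084.828
Sxy = Σxy − (Σx)(Σy)/n = 1874.7 − 1845.12 = 29.58
b = Sxy/Sxx = 29.58/3084.828 = 0.009589

0.010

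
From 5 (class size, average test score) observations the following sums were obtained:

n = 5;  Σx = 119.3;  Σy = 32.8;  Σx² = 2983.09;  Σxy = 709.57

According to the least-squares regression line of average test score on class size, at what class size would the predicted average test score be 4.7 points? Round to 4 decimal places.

27.3385

Sxx = Σx² − (Σx)²/n = 2983.09 − 2846.498 = 136.592
Sxy = Σxy − (Σx)(Σy)/n = 709.57 − 782.608 = -73.038
b = Sxy/Sxx = -73.038/136.592 = -0.534717
a = ȳ − b·x̄ = 6.56 − (-0.534717)·23.86 = 19.318336
Set a + b·x = 4.7: x = (4.7 − 19.318336) / (-0.534717) = 27.338479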